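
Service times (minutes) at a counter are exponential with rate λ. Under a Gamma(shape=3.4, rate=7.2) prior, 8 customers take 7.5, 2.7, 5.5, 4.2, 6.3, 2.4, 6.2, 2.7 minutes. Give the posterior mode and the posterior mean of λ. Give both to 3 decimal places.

Σ times = 37.5. Posterior: Gamma(shape = 3.4+8 = 11.4, rate = 7.2+37.5 = 44.7).
Mode = (α−1)/β = 10.4/44.7 = 0.233.
Mean = α/β = 11.4/44.7 = 0.255.

MAP: 0.233. Posterior mean: 0.255.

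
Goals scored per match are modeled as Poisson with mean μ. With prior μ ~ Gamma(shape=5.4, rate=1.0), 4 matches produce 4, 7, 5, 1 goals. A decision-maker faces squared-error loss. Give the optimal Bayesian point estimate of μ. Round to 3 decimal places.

4.480

Σ counts = 17. Posterior: Gamma(shape = 5.4+17 = 22.4, rate = 1.0+4 = 5.0).
Mode = (α−1)/β = 21.4/5.0 = 4.280.
Mean = α/β = 22.4/5.0 = 4.480.
Squared-error loss ⇒ the optimal estimator is the posterior mean.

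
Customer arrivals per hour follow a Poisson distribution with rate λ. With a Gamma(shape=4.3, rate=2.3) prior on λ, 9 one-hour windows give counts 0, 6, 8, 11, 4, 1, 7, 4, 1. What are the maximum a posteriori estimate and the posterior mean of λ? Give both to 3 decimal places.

Σ counts = 42. Posterior: Gamma(shape = 4.3+42 = 46.3, rate = 2.3+9 = 11.3).
Mode = (α−1)/β = 45.3/11.3 = 4.009.
Mean = α/β = 46.3/11.3 = 4.097.

MAP = 4.009, posterior mean = 4.097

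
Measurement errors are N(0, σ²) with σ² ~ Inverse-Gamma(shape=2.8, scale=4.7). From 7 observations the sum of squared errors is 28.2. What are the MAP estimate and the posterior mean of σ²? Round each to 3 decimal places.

Posterior: Inverse-Gamma(shape = 2.8+7/2 = 6.3, scale = 4.7+28.2/2 = 18.8).
Mode = β/(α+1) = 18.8/7.3 = 2.575.
Mean = β/(α−1) = 18.8/5.3 = 3.547.

σ²_MAP = 2.575, E[σ²|data] = 3.547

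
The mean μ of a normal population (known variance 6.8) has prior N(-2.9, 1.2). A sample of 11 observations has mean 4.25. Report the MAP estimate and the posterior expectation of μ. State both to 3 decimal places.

Posterior for μ is Normal. Precision-weighted mean: (1/1.2·-2.9 + 11/6.8·4.25) / (1/1.2 + 11/6.8) = 1.819.
A Normal posterior is symmetric, so mode = mean.

MAP estimate = 1.819, posterior expectation = 1.819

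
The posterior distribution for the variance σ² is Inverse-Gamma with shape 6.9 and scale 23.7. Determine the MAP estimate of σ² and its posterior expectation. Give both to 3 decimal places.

Mode = β/(α+1) = 23.7/7.9 = 3.000.
Mean = β/(α−1) = 23.7/5.9 = 4.017.

σ²_MAP = 3.000, E[σ²|data] = 4.017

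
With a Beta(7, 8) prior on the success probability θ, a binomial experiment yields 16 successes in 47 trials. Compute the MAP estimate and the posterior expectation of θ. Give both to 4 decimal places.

MAP = 0.3667, posterior mean = 0.3710

Posterior: Beta(7+16, 8+31) = Beta(23, 39).
Mode = (23−1)/(23+39−2) = 22/60 = 0.3667.
Mean = 23/(23+39) = 23/62 = 0.3710.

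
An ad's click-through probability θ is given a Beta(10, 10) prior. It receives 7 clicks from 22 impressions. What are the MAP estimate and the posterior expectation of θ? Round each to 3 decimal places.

Posterior: Beta(10+7, 10+15) = Beta(17, 25).
Mode = (17−1)/(17+25−2) = 16/40 = 0.400.
Mean = 17/(17+25) = 17/42 = 0.405.
Right-skewed posterior ⇒ mode < mean.

MAP estimate = 0.400, posterior expectation = 0.405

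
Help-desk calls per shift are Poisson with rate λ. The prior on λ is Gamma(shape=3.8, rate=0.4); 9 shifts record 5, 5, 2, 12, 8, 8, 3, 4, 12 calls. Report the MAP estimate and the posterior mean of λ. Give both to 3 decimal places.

Σ counts = 59. Posterior: Gamma(shape = 3.8+59 = 62.8, rate = 0.4+9 = 9.4).
Mode = (α−1)/β = 61.8/9.4 = 6.574.
Mean = α/β = 62.8/9.4 = 6.681.
The mean is pulled above the mode by the posterior's right skew.

MAP = 6.574; posterior mean = 6.681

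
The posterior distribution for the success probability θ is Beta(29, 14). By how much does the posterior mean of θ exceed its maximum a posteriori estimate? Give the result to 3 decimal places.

-0.009

Mode = (29−1)/(29+14−2) = 28/41 = 0.683.
Mean = 29/(29+14) = 29/43 = 0.674.
Difference = 0.674 − 0.683 = -0.009.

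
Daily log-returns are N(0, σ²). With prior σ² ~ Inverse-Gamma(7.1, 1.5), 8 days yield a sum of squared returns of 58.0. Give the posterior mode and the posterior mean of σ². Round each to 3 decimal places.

σ²_MAP = 2.521, E[σ²|data] = 3.020

Posterior: Inverse-Gamma(shape = 7.1+8/2 = 11.1, scale = 1.5+58.0/2 = 30.5).
Mode = β/(α+1) = 30.5/12.1 = 2.521.
Mean = β/(α−1) = 30.5/10.1 = 3.020.
Right-skewed posterior ⇒ mode < mean.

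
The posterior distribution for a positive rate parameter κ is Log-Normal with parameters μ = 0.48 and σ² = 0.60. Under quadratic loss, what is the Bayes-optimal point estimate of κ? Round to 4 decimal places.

2.1815

Mode = exp(μ − σ²) = exp(-0.12) = 0.8869.
Mean = exp(μ + σ²/2) = exp(0.780) = 2.1815.
Quadratic loss ⇒ the optimal estimator is the posterior mean.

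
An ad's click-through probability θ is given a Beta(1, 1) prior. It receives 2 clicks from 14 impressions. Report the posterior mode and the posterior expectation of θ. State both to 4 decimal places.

MAP = 0.1429, posterior mean = 0.1875

Posterior: Beta(1+2, 1+12) = Beta(3, 13).
Mode = (3−1)/(3+13−2) = 2/14 = 0.1429.
With a flat prior the MAP equals the MLE, 2/14.
Mean = 3/(3+13) = 3/16 = 0.1875.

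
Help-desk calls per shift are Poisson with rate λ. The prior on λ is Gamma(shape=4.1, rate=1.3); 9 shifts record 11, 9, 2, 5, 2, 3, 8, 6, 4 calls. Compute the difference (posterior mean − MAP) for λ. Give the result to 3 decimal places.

Σ counts = 50. Posterior: Gamma(shape = 4.1+50 = 54.1, rate = 1.3+9 = 10.3).
Mode = (α−1)/β = 53.1/10.3 = 5.155.
Mean = α/β = 54.1/10.3 = 5.252.
Difference = 5.252 − 5.155 = 0.097.

0.097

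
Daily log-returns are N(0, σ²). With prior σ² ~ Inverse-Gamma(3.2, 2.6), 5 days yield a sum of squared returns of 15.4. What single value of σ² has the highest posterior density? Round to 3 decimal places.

Posterior: Inverse-Gamma(shape = 3.2+5/2 = 5.7, scale = 2.6+15.4/2 = 10.3).
Mode = β/(α+1) = 10.3/6.7 = 1.537.
Mean = β/(α−1) = 10.3/4.7 = 2.191.
This is the posterior mode — the MAP estimate.

1.537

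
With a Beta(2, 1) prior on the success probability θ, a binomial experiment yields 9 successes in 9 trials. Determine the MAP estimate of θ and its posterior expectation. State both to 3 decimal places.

MAP = 1.000; posterior mean = 0.917

Posterior: Beta(2+9, 1+0) = Beta(11, 1).
Since β = 1 ≤ 1 and α > 1, the Beta density is monotone increasing on [0,1]; the mode is at 1.
Mean = 11/(11+1) = 0.917.
The posterior is left-skewed, so the mode exceeds the mean.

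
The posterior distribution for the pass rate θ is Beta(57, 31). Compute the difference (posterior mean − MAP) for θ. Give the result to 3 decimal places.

Mode = (57−1)/(57+31−2) = 56/86 = 0.651.
Mean = 57/(57+31) = 57/88 = 0.648.
Difference = 0.648 − 0.651 = -0.003.
The mean is pulled below the mode by the posterior's left skew.

-0.003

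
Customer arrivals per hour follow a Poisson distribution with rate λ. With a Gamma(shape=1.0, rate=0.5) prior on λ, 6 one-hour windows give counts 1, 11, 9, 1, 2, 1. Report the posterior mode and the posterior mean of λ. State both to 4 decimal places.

Σ counts = 25. Posterior: Gamma(shape = 1.0+25 = 26.0, rate = 0.5+6 = 6.5).
Mode = (α−1)/β = 25.0/6.5 = 3.8462.
Mean = α/β = 26.0/6.5 = 4.0000.

MAP = 3.8462; posterior mean = 4.0000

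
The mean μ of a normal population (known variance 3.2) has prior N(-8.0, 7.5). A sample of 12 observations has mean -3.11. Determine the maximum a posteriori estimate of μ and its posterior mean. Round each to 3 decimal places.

MAP: -3.278. Posterior mean: -3.278.

Posterior for μ is Normal. Precision-weighted mean: (1/7.5·-8.0 + 12/3.2·-3.11) / (1/7.5 + 12/3.2) = -3.278.
A Normal posterior is symmetric, so mode = mean.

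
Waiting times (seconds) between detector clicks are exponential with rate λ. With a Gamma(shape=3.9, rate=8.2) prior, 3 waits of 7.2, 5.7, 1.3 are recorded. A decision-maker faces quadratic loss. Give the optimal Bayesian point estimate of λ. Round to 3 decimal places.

Σ times = 14.2. Posterior: Gamma(shape = 3.9+3 = 6.9, rate = 8.2+14.2 = 22.4).
Mode = (α−1)/β = 5.9/22.4 = 0.263.
Mean = α/β = 6.9/22.4 = 0.308.
Quadratic loss ⇒ the optimal estimator is the posterior mean.

0.308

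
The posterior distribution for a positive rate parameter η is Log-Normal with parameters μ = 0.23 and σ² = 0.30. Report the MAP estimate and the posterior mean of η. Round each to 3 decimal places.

MAP estimate = 0.932, posterior mean = 1.462

Mode = exp(μ − σ²) = exp(-0.07) = 0.932.
Mean = exp(μ + σ²/2) = exp(0.380) = 1.462.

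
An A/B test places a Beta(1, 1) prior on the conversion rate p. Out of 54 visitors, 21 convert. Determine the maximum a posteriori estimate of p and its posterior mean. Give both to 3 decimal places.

Posterior: Beta(1+21, 1+33) = Beta(22, 34).
Mode = (22−1)/(22+34−2) = 21/54 = 0.389.
With a flat prior the MAP equals the MLE, 21/54.
Mean = 22/(22+34) = 22/56 = 0.393.

MAP = 0.389, posterior mean = 0.393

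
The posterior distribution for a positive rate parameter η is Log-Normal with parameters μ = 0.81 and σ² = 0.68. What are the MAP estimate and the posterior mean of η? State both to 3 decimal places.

Mode = exp(μ − σ²) = exp(0.13) = 1.139.
Mean = exp(μ + σ²/2) = exp(1.150) = 3.158.

MAP = 1.139; posterior mean = 3.158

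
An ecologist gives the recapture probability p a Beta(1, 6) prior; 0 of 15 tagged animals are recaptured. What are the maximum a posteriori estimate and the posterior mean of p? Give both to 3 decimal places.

MAP: 0.000. Posterior mean: 0.045.

Posterior: Beta(1+0, 6+15) = Beta(1, 21).
Since α = 1 ≤ 1 and β > 1, the Beta density is monotone decreasing on [0,1]; the mode is at 0.
Mean = 1/(1+21) = 0.045.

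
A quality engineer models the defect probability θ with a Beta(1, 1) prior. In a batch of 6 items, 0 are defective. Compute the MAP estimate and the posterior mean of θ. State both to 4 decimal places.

Posterior: Beta(1+0, 1+6) = Beta(1, 7).
Since α = 1 ≤ 1 and β > 1, the Beta density is monotone decreasing on [0,1]; the mode is at 0.
Mean = 1/(1+7) = 0.1250.

MAP = 0.0000; posterior mean = 0.1250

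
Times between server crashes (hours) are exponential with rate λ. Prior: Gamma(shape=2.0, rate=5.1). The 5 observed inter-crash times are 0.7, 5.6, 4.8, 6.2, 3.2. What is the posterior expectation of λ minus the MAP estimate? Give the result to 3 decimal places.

Σ times = 20.5. Posterior: Gamma(shape = 2.0+5 = 7.0, rate = 5.1+20.5 = 25.6).
Mode = (α−1)/β = 6.0/25.6 = 0.234.
Mean = α/β = 7.0/25.6 = 0.273.
Difference = 0.273 − 0.234 = 0.039.

0.039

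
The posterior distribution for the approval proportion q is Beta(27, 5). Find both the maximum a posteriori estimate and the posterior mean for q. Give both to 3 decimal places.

MAP = 0.867; posterior mean = 0.844

Mode = (27−1)/(27+5−2) = 26/30 = 0.867.
Mean = 27/(27+5) = 27/32 = 0.844.
The mean is pulled below the mode by the posterior's left skew.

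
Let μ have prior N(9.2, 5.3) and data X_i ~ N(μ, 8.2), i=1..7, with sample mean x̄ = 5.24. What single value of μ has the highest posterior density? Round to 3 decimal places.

Posterior for μ is Normal. Precision-weighted mean: (1/5.3·9.2 + 7/8.2·5.24) / (1/5.3 + 7/8.2) = 5.957.
A Normal posterior is symmetric, so mode = mean.
This is the posterior mode — the MAP estimate.

5.957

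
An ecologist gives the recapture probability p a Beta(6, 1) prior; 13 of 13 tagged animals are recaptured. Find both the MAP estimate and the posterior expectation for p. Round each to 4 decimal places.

MAP = 1.0000, posterior mean = 0.9500

Posterior: Beta(6+13, 1+0) = Beta(19, 1).
Since β = 1 ≤ 1 and α > 1, the Beta density is monotone increasing on [0,1]; the mode is at 1.
Mean = 19/(19+1) = 0.9500.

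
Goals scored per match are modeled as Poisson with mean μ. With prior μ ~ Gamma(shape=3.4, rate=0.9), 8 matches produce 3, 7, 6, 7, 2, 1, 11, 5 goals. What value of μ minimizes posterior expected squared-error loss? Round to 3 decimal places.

Σ counts = 42. Posterior: Gamma(shape = 3.4+42 = 45.4, rate = 0.9+8 = 8.9).
Mode = (α−1)/β = 44.4/8.9 = 4.989.
Mean = α/β = 45.4/8.9 = 5.101.
Squared-error loss ⇒ the optimal estimator is the posterior mean.

5.101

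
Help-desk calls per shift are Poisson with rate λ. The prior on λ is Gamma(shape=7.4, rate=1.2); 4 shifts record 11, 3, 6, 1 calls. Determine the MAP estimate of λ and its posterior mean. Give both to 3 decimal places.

MAP = 5.269, posterior mean = 5.462

Σ counts = 21. Posterior: Gamma(shape = 7.4+21 = 28.4, rate = 1.2+4 = 5.2).
Mode = (α−1)/β = 27.4/5.2 = 5.269.
Mean = α/β = 28.4/5.2 = 5.462.
The mean is pulled above the mode by the posterior's right skew.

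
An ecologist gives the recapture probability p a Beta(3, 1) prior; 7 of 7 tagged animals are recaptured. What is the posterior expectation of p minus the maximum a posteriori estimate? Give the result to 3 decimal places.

-0.091

Posterior: Beta(3+7, 1+0) = Beta(10, 1).
Since β = 1 ≤ 1 and α > 1, the Beta density is monotone increasing on [0,1]; the mode is at 1.
Mean = 10/(10+1) = 0.909.
Difference = 0.909 − 1.000 = -0.091.
The posterior is left-skewed, so the mode exceeds the mean.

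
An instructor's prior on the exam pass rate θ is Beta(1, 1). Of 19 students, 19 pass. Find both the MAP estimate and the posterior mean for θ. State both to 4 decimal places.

θ_MAP = 1.0000, E[θ|data] = 0.9524

Posterior: Beta(1+19, 1+0) = Beta(20, 1).
Since β = 1 ≤ 1 and α > 1, the Beta density is monotone increasing on [0,1]; the mode is at 1.
Mean = 20/(20+1) = 0.9524.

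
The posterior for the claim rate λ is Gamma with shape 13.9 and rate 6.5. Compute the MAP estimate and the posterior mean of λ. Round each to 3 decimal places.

Mode = (α−1)/β = 12.9/6.5 = 1.985.
Mean = α/β = 13.9/6.5 = 2.138.
The posterior is right-skewed, so the mean exceeds the mode.

MAP = 1.985; posterior mean = 2.138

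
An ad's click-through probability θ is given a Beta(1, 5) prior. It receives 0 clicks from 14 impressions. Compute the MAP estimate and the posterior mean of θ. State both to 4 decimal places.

θ_MAP = 0.0000, E[θ|data] = 0.0500

Posterior: Beta(1+0, 5+14) = Beta(1, 19).
Since α = 1 ≤ 1 and β > 1, the Beta density is monotone decreasing on [0,1]; the mode is at 0.
Mean = 1/(1+19) = 0.0500.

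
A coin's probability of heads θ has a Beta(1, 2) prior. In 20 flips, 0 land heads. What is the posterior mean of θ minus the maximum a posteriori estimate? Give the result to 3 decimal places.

Posterior: Beta(1+0, 2+20) = Beta(1, 22).
Since α = 1 ≤ 1 and β > 1, the Beta density is monotone decreasing on [0,1]; the mode is at 0.
Mean = 1/(1+22) = 0.043.
Difference = 0.043 − 0.000 = 0.043.

0.043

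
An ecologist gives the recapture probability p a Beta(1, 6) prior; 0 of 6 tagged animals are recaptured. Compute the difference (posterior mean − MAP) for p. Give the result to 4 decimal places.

0.0769

Posterior: Beta(1+0, 6+6) = Beta(1, 12).
Since α = 1 ≤ 1 and β > 1, the Beta density is monotone decreasing on [0,1]; the mode is at 0.
Mean = 1/(1+12) = 0.0769.
Difference = 0.0769 − 0.0000 = 0.0769.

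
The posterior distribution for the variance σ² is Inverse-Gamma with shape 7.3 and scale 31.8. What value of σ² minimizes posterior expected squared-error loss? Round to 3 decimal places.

Mode = β/(α+1) = 31.8/8.3 = 3.831.
Mean = β/(α−1) = 31.8/6.3 = 5.048.
Squared-error loss ⇒ the optimal estimator is the posterior mean.

5.048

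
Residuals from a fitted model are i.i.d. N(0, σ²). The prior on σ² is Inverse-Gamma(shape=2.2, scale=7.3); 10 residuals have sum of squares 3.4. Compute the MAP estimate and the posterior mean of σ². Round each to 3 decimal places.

Posterior: Inverse-Gamma(shape = 2.2+10/2 = 7.2, scale = 7.3+3.4/2 = 9.0).
Mode = β/(α+1) = 9.0/8.2 = 1.098.
Mean = β/(α−1) = 9.0/6.2 = 1.452.
The mean is pulled above the mode by the posterior's right skew.

MAP = 1.098; posterior mean = 1.452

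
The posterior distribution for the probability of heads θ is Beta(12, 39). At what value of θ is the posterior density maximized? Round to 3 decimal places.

0.224

Mode = (12−1)/(12+39−2) = 11/49 = 0.224.
Mean = 12/(12+39) = 12/51 = 0.235.
This is the posterior mode — the MAP estimate.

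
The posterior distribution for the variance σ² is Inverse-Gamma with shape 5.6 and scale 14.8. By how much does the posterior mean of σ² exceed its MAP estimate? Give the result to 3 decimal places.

Mode = β/(α+1) = 14.8/6.6 = 2.242.
Mean = β/(α−1) = 14.8/4.6 = 3.217.
Difference = 3.217 − 2.242 = 0.975.

0.975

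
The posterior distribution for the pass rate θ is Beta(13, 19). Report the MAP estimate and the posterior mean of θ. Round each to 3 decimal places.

Mode = (13−1)/(13+19−2) = 12/30 = 0.400.
Mean = 13/(13+19) = 13/32 = 0.406.

MAP estimate = 0.400, posterior mean = 0.406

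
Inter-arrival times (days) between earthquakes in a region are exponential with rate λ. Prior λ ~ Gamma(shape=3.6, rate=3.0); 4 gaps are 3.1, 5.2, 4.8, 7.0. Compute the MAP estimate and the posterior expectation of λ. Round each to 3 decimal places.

Σ times = 20.1. Posterior: Gamma(shape = 3.6+4 = 7.6, rate = 3.0+20.1 = 23.1).
Mode = (α−1)/β = 6.6/23.1 = 0.286.
Mean = α/β = 7.6/23.1 = 0.329.

MAP = 0.286; posterior mean = 0.329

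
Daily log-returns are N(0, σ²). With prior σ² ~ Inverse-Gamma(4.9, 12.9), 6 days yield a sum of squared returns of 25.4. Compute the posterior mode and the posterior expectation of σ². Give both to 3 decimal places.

Posterior: Inverse-Gamma(shape = 4.9+6/2 = 7.9, scale = 12.9+25.4/2 = 25.6).
Mode = β/(α+1) = 25.6/8.9 = 2.876.
Mean = β/(α−1) = 25.6/6.9 = 3.710.
The posterior is right-skewed, so the mean exceeds the mode.

posterior mode = 2.876, posterior expectation = 3.710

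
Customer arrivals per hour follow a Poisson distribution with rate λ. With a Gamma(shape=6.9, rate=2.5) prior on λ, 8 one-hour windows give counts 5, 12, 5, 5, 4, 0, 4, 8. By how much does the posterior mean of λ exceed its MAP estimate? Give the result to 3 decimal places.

0.095

Σ counts = 43. Posterior: Gamma(shape = 6.9+43 = 49.9, rate = 2.5+8 = 10.5).
Mode = (α−1)/β = 48.9/10.5 = 4.657.
Mean = α/β = 49.9/10.5 = 4.752.
Difference = 4.752 − 4.657 = 0.095.
The mean is pulled above the mode by the posterior's right skew.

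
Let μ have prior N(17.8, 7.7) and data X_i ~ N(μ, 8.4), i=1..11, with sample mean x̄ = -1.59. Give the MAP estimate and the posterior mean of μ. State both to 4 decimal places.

MAP = 0.1595; posterior mean = 0.1595

Posterior for μ is Normal. Precision-weighted mean: (1/7.7·17.8 + 11/8.4·-1.59) / (1/7.7 + 11/8.4) = 0.1595.
A Normal posterior is symmetric, so mode = mean.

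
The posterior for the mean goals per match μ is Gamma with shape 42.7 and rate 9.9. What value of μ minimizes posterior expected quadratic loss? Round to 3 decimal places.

Mode = (α−1)/β = 41.7/9.9 = 4.212.
Mean = α/β = 42.7/9.9 = 4.313.
Quadratic loss ⇒ the optimal estimator is the posterior mean.

4.313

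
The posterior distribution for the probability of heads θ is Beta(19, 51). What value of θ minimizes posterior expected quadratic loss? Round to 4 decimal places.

0.2714

Mode = (19−1)/(19+51−2) = 18/68 = 0.2647.
Mean = 19/(19+51) = 19/70 = 0.2714.
Quadratic loss ⇒ the optimal estimator is the posterior mean.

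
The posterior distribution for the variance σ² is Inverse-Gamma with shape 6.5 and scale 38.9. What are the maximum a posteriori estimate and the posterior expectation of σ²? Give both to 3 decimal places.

Mode = β/(α+1) = 38.9/7.5 = 5.187.
Mean = β/(α−1) = 38.9/5.5 = 7.073.
The posterior is right-skewed, so the mean exceeds the mode.

MAP = 5.187; posterior mean = 7.073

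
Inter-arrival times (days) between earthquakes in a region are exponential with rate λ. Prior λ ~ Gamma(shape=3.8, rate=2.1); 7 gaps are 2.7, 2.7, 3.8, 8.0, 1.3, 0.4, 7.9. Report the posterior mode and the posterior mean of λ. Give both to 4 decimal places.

Σ times = 26.8. Posterior: Gamma(shape = 3.8+7 = 10.8, rate = 2.1+26.8 = 28.9).
Mode = (α−1)/β = 9.8/28.9 = 0.3391.
Mean = α/β = 10.8/28.9 = 0.3737.

MAP = 0.3391, posterior mean = 0.3737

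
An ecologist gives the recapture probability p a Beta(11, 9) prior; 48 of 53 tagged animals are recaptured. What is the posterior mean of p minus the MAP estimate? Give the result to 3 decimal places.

-0.009

Posterior: Beta(11+48, 9+5) = Beta(59, 14).
Mode = (59−1)/(59+14−2) = 58/71 = 0.817.
Mean = 59/(59+14) = 59/73 = 0.808.
Difference = 0.808 − 0.817 = -0.009.
The mean is pulled below the mode by the posterior's left skew.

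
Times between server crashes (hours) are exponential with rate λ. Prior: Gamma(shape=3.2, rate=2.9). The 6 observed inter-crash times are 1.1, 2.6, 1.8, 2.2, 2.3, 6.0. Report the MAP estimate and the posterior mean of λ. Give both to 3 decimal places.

Σ times = 16.0. Posterior: Gamma(shape = 3.2+6 = 9.2, rate = 2.9+16.0 = 18.9).
Mode = (α−1)/β = 8.2/18.9 = 0.434.
Mean = α/β = 9.2/18.9 = 0.487.
The posterior is right-skewed, so the mean exceeds the mode.

MAP estimate = 0.434, posterior mean = 0.487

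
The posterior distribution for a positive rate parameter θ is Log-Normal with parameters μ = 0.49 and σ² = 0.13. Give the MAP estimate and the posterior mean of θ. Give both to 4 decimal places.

θ_MAP = 1.4333, E[θ|data] = 1.7419

Mode = exp(μ − σ²) = exp(0.36) = 1.4333.
Mean = exp(μ + σ²/2) = exp(0.555) = 1.7419.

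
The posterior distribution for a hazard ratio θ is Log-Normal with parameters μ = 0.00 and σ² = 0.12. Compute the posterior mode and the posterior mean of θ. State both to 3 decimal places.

MAP: 0.887. Posterior mean: 1.062.

Mode = exp(μ − σ²) = exp(-0.12) = 0.887.
Mean = exp(μ + σ²/2) = exp(0.060) = 1.062.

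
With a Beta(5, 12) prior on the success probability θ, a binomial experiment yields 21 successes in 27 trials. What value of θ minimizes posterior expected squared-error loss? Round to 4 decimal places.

Posterior: Beta(5+21, 12+6) = Beta(26, 18).
Mode = (26−1)/(26+18−2) = 25/42 = 0.5952.
Mean = 26/(26+18) = 26/44 = 0.5909.
Squared-error loss ⇒ the optimal estimator is the posterior mean.

0.5909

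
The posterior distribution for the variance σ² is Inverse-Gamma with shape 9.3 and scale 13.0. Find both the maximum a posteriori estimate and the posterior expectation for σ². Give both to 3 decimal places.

MAP: 1.262. Posterior mean: 1.566.

Mode = β/(α+1) = 13.0/10.3 = 1.262.
Mean = β/(α−1) = 13.0/8.3 = 1.566.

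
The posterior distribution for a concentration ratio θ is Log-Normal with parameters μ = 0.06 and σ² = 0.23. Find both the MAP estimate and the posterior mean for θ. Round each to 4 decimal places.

Mode = exp(μ − σ²) = exp(-0.17) = 0.8437.
Mean = exp(μ + σ²/2) = exp(0.175) = 1.1912.

MAP estimate = 0.8437, posterior mean = 1.1912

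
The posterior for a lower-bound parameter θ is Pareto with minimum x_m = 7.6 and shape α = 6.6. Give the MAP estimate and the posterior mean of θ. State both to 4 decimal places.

MAP estimate = 7.6000, posterior mean = 8.9571

The Pareto density is strictly decreasing on [x_m, ∞), so the mode is x_m = 7.6000.
Mean = α·x_m/(α−1) = 6.6·7.6/5.6 = 8.9571.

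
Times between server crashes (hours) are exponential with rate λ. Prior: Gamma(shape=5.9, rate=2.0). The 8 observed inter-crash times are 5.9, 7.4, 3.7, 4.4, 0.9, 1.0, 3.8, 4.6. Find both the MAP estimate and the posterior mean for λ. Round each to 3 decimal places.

Σ times = 31.7. Posterior: Gamma(shape = 5.9+8 = 13.9, rate = 2.0+31.7 = 33.7).
Mode = (α−1)/β = 12.9/33.7 = 0.383.
Mean = α/β = 13.9/33.7 = 0.412.

λ_MAP = 0.383, E[λ|data] = 0.412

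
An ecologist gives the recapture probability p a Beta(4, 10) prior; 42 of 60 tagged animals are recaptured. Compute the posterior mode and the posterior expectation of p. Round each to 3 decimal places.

MAP = 0.625; posterior mean = 0.622

Posterior: Beta(4+42, 10+18) = Beta(46, 28).
Mode = (46−1)/(46+28−2) = 45/72 = 0.625.
Mean = 46/(46+28) = 46/74 = 0.622.
Left-skewed posterior ⇒ mean < mode.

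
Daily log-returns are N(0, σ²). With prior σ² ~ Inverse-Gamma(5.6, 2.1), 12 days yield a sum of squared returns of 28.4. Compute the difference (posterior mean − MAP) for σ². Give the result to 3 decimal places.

0.244

Posterior: Inverse-Gamma(shape = 5.6+12/2 = 11.6, scale = 2.1+28.4/2 = 16.3).
Mode = β/(α+1) = 16.3/12.6 = 1.294.
Mean = β/(α−1) = 16.3/10.6 = 1.538.
Difference = 1.538 − 1.294 = 0.244.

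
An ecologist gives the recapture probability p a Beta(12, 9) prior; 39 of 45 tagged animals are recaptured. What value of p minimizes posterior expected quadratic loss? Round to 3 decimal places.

Posterior: Beta(12+39, 9+6) = Beta(51, 15).
Mode = (51−1)/(51+15−2) = 50/64 = 0.781.
Mean = 51/(51+15) = 51/66 = 0.773.
Quadratic loss ⇒ the optimal estimator is the posterior mean.

0.773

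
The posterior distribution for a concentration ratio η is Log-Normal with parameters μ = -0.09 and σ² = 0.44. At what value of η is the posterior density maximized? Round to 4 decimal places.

0.5886

Mode = exp(μ − σ²) = exp(-0.53) = 0.5886.
Mean = exp(μ + σ²/2) = exp(0.130) = 1.1388.
This is the posterior mode — the MAP estimate.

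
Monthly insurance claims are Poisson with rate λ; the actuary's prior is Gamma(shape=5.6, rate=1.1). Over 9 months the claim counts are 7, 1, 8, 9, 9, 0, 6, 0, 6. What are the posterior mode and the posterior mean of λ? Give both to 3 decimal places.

Σ counts = 46. Posterior: Gamma(shape = 5.6+46 = 51.6, rate = 1.1+9 = 10.1).
Mode = (α−1)/β = 50.6/10.1 = 5.010.
Mean = α/β = 51.6/10.1 = 5.109.

MAP: 5.010. Posterior mean: 5.109.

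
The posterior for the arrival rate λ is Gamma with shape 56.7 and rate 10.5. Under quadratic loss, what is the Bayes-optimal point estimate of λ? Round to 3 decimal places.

Mode = (α−1)/β = 55.7/10.5 = 5.305.
Mean = α/β = 56.7/10.5 = 5.400.
Quadratic loss ⇒ the optimal estimator is the posterior mean.

5.400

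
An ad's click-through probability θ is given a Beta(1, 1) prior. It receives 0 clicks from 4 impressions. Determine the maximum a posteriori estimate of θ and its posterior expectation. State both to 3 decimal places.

Posterior: Beta(1+0, 1+4) = Beta(1, 5).
Since α = 1 ≤ 1 and β > 1, the Beta density is monotone decreasing on [0,1]; the mode is at 0.
Mean = 1/(1+5) = 0.167.
The posterior is right-skewed, so the mean exceeds the mode.

MAP = 0.000; posterior mean = 0.167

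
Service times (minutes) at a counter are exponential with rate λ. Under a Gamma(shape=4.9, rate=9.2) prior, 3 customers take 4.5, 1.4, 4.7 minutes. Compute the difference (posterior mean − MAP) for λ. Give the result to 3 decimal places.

0.051

Σ times = 10.6. Posterior: Gamma(shape = 4.9+3 = 7.9, rate = 9.2+10.6 = 19.8).
Mode = (α−1)/β = 6.9/19.8 = 0.348.
Mean = α/β = 7.9/19.8 = 0.399.
Difference = 0.399 − 0.348 = 0.051.
Mean > mode: the posterior has a right tail.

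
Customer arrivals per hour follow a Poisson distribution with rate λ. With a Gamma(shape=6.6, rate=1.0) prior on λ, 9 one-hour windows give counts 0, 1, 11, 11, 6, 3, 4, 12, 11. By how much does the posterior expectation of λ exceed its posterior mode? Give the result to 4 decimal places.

0.1000

Σ counts = 59. Posterior: Gamma(shape = 6.6+59 = 65.6, rate = 1.0+9 = 10.0).
Mode = (α−1)/β = 64.6/10.0 = 6.4600.
Mean = α/β = 65.6/10.0 = 6.5600.
Difference = 6.5600 − 6.4600 = 0.1000.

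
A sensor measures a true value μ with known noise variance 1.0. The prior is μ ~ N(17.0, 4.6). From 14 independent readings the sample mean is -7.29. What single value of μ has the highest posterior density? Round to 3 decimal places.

-6.919

Posterior for μ is Normal. Precision-weighted mean: (1/4.6·17.0 + 14/1.0·-7.29) / (1/4.6 + 14/1.0) = -6.919.
A Normal posterior is symmetric, so mode = mean.
This is the posterior mode — the MAP estimate.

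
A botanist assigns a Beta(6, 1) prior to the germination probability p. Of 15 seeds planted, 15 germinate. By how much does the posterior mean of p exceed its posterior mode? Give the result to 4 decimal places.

-0.0455

Posterior: Beta(6+15, 1+0) = Beta(21, 1).
Since β = 1 ≤ 1 and α > 1, the Beta density is monotone increasing on [0,1]; the mode is at 1.
Mean = 21/(21+1) = 0.9545.
Difference = 0.9545 − 1.0000 = -0.0455.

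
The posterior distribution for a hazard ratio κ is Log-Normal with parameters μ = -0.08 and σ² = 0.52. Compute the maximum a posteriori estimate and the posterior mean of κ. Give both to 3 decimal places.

Mode = exp(μ − σ²) = exp(-0.60) = 0.549.
Mean = exp(μ + σ²/2) = exp(0.180) = 1.197.

MAP: 0.549. Posterior mean: 1.197.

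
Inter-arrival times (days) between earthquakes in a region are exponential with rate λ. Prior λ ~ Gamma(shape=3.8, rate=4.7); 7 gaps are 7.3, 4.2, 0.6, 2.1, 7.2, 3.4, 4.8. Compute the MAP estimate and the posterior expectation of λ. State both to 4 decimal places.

MAP: 0.2857. Posterior mean: 0.3149.

Σ times = 29.6. Posterior: Gamma(shape = 3.8+7 = 10.8, rate = 4.7+29.6 = 34.3).
Mode = (α−1)/β = 9.8/34.3 = 0.2857.
Mean = α/β = 10.8/34.3 = 0.3149.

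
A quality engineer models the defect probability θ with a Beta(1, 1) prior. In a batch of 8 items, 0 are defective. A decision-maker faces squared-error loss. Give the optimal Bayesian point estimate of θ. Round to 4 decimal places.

Posterior: Beta(1+0, 1+8) = Beta(1, 9).
Since α = 1 ≤ 1 and β > 1, the Beta density is monotone decreasing on [0,1]; the mode is at 0.
Mean = 1/(1+9) = 0.1000.
Squared-error loss ⇒ the optimal estimator is the posterior mean.

0.1000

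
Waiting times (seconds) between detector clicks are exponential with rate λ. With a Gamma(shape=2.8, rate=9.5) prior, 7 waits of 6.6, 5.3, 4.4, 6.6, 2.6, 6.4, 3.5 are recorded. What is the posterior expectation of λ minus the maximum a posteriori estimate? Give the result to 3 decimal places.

0.022

Σ times = 35.4. Posterior: Gamma(shape = 2.8+7 = 9.8, rate = 9.5+35.4 = 44.9).
Mode = (α−1)/β = 8.8/44.9 = 0.196.
Mean = α/β = 9.8/44.9 = 0.218.
Difference = 0.218 − 0.196 = 0.022.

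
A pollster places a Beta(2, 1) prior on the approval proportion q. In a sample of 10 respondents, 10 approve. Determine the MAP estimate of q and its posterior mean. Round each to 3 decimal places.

q_MAP = 1.000, E[q|data] = 0.923

Posterior: Beta(2+10, 1+0) = Beta(12, 1).
Since β = 1 ≤ 1 and α > 1, the Beta density is monotone increasing on [0,1]; the mode is at 1.
Mean = 12/(12+1) = 0.923.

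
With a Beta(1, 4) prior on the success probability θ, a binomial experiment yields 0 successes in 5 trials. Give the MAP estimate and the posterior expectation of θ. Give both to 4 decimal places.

Posterior: Beta(1+0, 4+5) = Beta(1, 9).
Since α = 1 ≤ 1 and β > 1, the Beta density is monotone decreasing on [0,1]; the mode is at 0.
Mean = 1/(1+9) = 0.1000.
Mean > mode: the posterior has a right tail.

MAP = 0.0000; posterior mean = 0.1000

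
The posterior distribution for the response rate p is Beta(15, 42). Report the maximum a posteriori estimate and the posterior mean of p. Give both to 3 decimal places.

p_MAP = 0.255, E[p|data] = 0.263

Mode = (15−1)/(15+42−2) = 14/55 = 0.255.
Mean = 15/(15+42) = 15/57 = 0.263.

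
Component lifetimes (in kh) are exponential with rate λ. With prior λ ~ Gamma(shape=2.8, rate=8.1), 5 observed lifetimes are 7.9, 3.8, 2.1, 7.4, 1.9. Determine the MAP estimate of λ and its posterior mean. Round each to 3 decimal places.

Σ times = 23.1. Posterior: Gamma(shape = 2.8+5 = 7.8, rate = 8.1+23.1 = 31.2).
Mode = (α−1)/β = 6.8/31.2 = 0.218.
Mean = α/β = 7.8/31.2 = 0.250.
Mean > mode: the posterior has a right tail.

λ_MAP = 0.218, E[λ|data] = 0.250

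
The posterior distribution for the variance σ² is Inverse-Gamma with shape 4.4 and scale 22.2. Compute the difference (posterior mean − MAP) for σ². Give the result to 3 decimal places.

Mode = β/(α+1) = 22.2/5.4 = 4.111.
Mean = β/(α−1) = 22.2/3.4 = 6.529.
Difference = 6.529 − 4.111 = 2.418.

2.418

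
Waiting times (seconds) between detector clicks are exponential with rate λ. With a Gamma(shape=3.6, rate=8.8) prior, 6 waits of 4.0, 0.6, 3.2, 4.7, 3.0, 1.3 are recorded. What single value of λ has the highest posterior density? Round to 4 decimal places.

0.3359

Σ times = 16.8. Posterior: Gamma(shape = 3.6+6 = 9.6, rate = 8.8+16.8 = 25.6).
Mode = (α−1)/β = 8.6/25.6 = 0.3359.
Mean = α/β = 9.6/25.6 = 0.3750.
This is the posterior mode — the MAP estimate.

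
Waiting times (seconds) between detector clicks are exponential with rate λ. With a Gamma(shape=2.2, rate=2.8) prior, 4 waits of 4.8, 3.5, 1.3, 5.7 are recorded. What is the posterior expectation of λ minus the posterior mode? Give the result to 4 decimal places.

0.0552

Σ times = 15.3. Posterior: Gamma(shape = 2.2+4 = 6.2, rate = 2.8+15.3 = 18.1).
Mode = (α−1)/β = 5.2/18.1 = 0.2873.
Mean = α/β = 6.2/18.1 = 0.3425.
Difference = 0.3425 − 0.2873 = 0.0552.
The mean is pulled above the mode by the posterior's right skew.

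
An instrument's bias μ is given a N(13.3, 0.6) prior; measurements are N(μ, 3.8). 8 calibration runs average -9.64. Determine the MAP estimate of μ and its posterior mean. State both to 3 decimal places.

MAP = 0.496; posterior mean = 0.496

Posterior for μ is Normal. Precision-weighted mean: (1/0.6·13.3 + 8/3.8·-9.64) / (1/0.6 + 8/3.8) = 0.496.
A Normal posterior is symmetric, so mode = mean.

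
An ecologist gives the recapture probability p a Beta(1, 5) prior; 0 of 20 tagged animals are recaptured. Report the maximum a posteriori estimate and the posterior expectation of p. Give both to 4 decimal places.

MAP = 0.0000; posterior mean = 0.0385

Posterior: Beta(1+0, 5+20) = Beta(1, 25).
Since α = 1 ≤ 1 and β > 1, the Beta density is monotone decreasing on [0,1]; the mode is at 0.
Mean = 1/(1+25) = 0.0385.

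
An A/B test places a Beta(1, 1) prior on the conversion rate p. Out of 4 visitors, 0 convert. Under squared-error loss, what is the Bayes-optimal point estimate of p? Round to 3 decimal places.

0.167

Posterior: Beta(1+0, 1+4) = Beta(1, 5).
Since α = 1 ≤ 1 and β > 1, the Beta density is monotone decreasing on [0,1]; the mode is at 0.
Mean = 1/(1+5) = 0.167.
Squared-error loss ⇒ the optimal estimator is the posterior mean.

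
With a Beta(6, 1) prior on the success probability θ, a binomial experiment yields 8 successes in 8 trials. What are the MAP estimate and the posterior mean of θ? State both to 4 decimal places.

MAP = 1.0000, posterior mean = 0.9333

Posterior: Beta(6+8, 1+0) = Beta(14, 1).
Since β = 1 ≤ 1 and α > 1, the Beta density is monotone increasing on [0,1]; the mode is at 1.
Mean = 14/(14+1) = 0.9333.
Left-skewed posterior ⇒ mean < mode.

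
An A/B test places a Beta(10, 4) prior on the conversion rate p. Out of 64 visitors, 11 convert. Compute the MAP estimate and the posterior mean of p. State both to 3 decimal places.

MAP estimate = 0.263, posterior mean = 0.269

Posterior: Beta(10+11, 4+53) = Beta(21, 57).
Mode = (21−1)/(21+57−2) = 20/76 = 0.263.
Mean = 21/(21+57) = 21/78 = 0.269.
Mean > mode: the posterior has a right tail.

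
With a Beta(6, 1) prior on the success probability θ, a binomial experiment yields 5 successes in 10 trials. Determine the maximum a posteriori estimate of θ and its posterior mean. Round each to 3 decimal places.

Posterior: Beta(6+5, 1+5) = Beta(11, 6).
Mode = (11−1)/(11+6−2) = 10/15 = 0.667.
Mean = 11/(11+6) = 11/17 = 0.647.

maximum a posteriori estimate = 0.667, posterior mean = 0.647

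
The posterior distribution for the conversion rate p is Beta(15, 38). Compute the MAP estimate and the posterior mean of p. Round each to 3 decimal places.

MAP = 0.275; posterior mean = 0.283

Mode = (15−1)/(15+38−2) = 14/51 = 0.275.
Mean = 15/(15+38) = 15/53 = 0.283.
Mean > mode: the posterior has a right tail.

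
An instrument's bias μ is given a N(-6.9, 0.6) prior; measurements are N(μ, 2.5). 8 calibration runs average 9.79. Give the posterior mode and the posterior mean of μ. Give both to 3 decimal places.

μ_MAP = 4.074, E[μ|data] = 4.074

Posterior for μ is Normal. Precision-weighted mean: (1/0.6·-6.9 + 8/2.5·9.79) / (1/0.6 + 8/2.5) = 4.074.
A Normal posterior is symmetric, so mode = mean.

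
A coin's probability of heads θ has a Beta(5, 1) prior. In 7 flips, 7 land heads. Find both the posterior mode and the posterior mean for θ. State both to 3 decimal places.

Posterior: Beta(5+7, 1+0) = Beta(12, 1).
Since β = 1 ≤ 1 and α > 1, the Beta density is monotone increasing on [0,1]; the mode is at 1.
Mean = 12/(12+1) = 0.923.

posterior mode = 1.000, posterior mean = 0.923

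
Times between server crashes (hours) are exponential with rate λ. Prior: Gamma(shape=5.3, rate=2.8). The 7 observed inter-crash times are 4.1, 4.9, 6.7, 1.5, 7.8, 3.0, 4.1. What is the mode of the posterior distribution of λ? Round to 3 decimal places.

0.324

Σ times = 32.1. Posterior: Gamma(shape = 5.3+7 = 12.3, rate = 2.8+32.1 = 34.9).
Mode = (α−1)/β = 11.3/34.9 = 0.324.
Mean = α/β = 12.3/34.9 = 0.352.
This is the posterior mode — the MAP estimate.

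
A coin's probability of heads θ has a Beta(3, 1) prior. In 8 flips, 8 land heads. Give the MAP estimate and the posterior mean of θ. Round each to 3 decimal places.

MAP = 1.000, posterior mean = 0.917

Posterior: Beta(3+8, 1+0) = Beta(11, 1).
Since β = 1 ≤ 1 and α > 1, the Beta density is monotone increasing on [0,1]; the mode is at 1.
Mean = 11/(11+1) = 0.917.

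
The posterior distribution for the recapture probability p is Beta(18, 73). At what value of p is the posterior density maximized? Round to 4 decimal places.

Mode = (18−1)/(18+73−2) = 17/89 = 0.1910.
Mean = 18/(18+73) = 18/91 = 0.1978.
This is the posterior mode — the MAP estimate.

0.1910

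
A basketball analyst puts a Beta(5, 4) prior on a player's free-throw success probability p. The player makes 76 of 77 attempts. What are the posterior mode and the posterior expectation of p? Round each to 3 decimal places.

MAP: 0.952. Posterior mean: 0.942.

Posterior: Beta(5+76, 4+1) = Beta(81, 5).
Mode = (81−1)/(81+5−2) = 80/84 = 0.952.
Mean = 81/(81+5) = 81/86 = 0.942.
Mode > mean: the posterior has a left tail.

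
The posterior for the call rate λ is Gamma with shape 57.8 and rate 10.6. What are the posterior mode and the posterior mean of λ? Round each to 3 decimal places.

Mode = (α−1)/β = 56.8/10.6 = 5.358.
Mean = α/β = 57.8/10.6 = 5.453.
Mean > mode: the posterior has a right tail.

λ_MAP = 5.358, E[λ|data] = 5.453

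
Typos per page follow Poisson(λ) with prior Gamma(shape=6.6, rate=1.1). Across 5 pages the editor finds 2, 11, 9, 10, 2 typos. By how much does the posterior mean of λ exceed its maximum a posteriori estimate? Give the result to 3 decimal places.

Σ counts = 34. Posterior: Gamma(shape = 6.6+34 = 40.6, rate = 1.1+5 = 6.1).
Mode = (α−1)/β = 39.6/6.1 = 6.492.
Mean = α/β = 40.6/6.1 = 6.656.
Difference = 6.656 − 6.492 = 0.164.
The mean is pulled above the mode by the posterior's right skew.

0.164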